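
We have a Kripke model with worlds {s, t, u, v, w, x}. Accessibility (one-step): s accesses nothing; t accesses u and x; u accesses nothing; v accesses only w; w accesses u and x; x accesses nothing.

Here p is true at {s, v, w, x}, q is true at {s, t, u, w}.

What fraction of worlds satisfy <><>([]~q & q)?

1/6

s: no successors, so <><>([]~q & q) fails. ✗
t: successors {u, x}; <>([]~q & q) there: u:F, x:F. ✗
u: no successors, so <><>([]~q & q) fails. ✗
v: successors {w}; <>([]~q & q) there: w:T. ✓
w: successors {u, x}; <>([]~q & q) there: u:F, x:F. ✗
x: no successors, so <><>([]~q & q) fails. ✗
That's 1 of 6 worlds, so 1/6.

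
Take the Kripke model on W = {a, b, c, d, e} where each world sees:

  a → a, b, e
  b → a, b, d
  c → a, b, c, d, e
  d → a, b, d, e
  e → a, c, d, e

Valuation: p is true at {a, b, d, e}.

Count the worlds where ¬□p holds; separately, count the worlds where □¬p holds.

For ¬□p:
a: □p is T. ✗
b: □p is T. ✗
c: □p is F. ✓
d: □p is T. ✗
e: □p is F. ✓
— 2 worlds.
For □¬p:
a: successors {a, b, e}; ¬p there: a:F, b:F, e:F. ✗
b: successors {a, b, d}; ¬p there: a:F, b:F, d:F. ✗
c: successors {a, b, c, d, e}; ¬p there: a:F, b:F, c:T, d:F, e:F. ✗
d: successors {a, b, d, e}; ¬p there: a:F, b:F, d:F, e:F. ✗
e: successors {a, c, d, e}; ¬p there: a:F, c:T, d:F, e:F. ✗
— 0 worlds.

2 and 0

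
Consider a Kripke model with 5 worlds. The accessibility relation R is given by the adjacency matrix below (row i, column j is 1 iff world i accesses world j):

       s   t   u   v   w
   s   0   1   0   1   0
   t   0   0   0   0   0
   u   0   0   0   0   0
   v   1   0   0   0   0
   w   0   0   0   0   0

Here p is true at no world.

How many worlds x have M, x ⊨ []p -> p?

2

s: []p is F, p is F. ✓
t: []p is T, p is F. ✗
u: []p is T, p is F. ✗
v: []p is F, p is F. ✓
w: []p is T, p is F. ✗
Satisfying worlds: {s, v}.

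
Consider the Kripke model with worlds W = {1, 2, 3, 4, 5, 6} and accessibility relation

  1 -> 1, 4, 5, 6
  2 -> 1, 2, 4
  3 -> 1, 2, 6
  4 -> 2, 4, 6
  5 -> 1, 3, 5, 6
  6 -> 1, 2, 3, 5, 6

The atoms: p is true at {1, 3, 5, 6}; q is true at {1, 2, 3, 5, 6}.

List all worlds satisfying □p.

1: successors {1, 4, 5, 6}; p there: 1:T, 4:F, 5:T, 6:T. ✗
2: successors {1, 2, 4}; p there: 1:T, 2:F, 4:F. ✗
3: successors {1, 2, 6}; p there: 1:T, 2:F, 6:T. ✗
4: successors {2, 4, 6}; p there: 2:F, 4:F, 6:T. ✗
5: successors {1, 3, 5, 6}; p there: 1:T, 3:T, 5:T, 6:T. ✓
6: successors {1, 2, 3, 5, 6}; p there: 1:T, 2:F, 3:T, 5:T, 6:T. ✗

{5}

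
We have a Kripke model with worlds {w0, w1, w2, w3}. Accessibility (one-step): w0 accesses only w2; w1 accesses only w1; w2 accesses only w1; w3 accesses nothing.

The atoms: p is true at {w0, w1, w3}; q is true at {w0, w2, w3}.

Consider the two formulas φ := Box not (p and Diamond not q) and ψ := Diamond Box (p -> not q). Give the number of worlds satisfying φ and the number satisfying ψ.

For Box not (p and Diamond not q):
w0: successors {w2}; not (p and Diamond not q) there: w2:T. ✓
w1: successors {w1}; not (p and Diamond not q) there: w1:F. ✗
w2: successors {w1}; not (p and Diamond not q) there: w1:F. ✗
w3: no successors, so Box not (p and Diamond not q) holds vacuously. ✓
— 2 worlds.
For Diamond Box (p -> not q):
w0: successors {w2}; Box (p -> not q) there: w2:T. ✓
w1: successors {w1}; Box (p -> not q) there: w1:T. ✓
w2: successors {w1}; Box (p -> not q) there: w1:T. ✓
w3: no successors, so Diamond Box (p -> not q) fails. ✗
— 3 worlds.

2 and 3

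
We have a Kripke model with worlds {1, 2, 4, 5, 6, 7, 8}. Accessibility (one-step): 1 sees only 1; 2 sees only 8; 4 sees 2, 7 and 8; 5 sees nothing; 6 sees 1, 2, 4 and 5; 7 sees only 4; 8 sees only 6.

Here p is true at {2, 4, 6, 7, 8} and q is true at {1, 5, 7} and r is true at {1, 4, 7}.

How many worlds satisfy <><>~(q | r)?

1: successors {1}; <>~(q | r) there: 1:F. ✗
2: successors {8}; <>~(q | r) there: 8:T. ✓
4: successors {2, 7, 8}; <>~(q | r) there: 2:T, 7:F, 8:T. ✓
5: no successors, so <><>~(q | r) fails. ✗
6: successors {1, 2, 4, 5}; <>~(q | r) there: 1:F, 2:T, 4:T, 5:F. ✓
7: successors {4}; <>~(q | r) there: 4:T. ✓
8: successors {6}; <>~(q | r) there: 6:T. ✓
Satisfying worlds: {2, 4, 6, 7, 8}.

5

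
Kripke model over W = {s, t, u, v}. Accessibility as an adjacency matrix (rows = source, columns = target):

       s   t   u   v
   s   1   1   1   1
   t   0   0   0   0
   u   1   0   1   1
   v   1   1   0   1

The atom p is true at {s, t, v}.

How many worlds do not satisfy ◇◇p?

s: successors {s, t, u, v}; ◇p there: s:T, t:F, u:T, v:T. ✓
t: no successors, so ◇◇p fails. ✗
u: successors {s, u, v}; ◇p there: s:T, u:T, v:T. ✓
v: successors {s, t, v}; ◇p there: s:T, t:F, v:T. ✓
Satisfying worlds: {s, u, v}.
So ◇◇p fails at the other 1 world.

1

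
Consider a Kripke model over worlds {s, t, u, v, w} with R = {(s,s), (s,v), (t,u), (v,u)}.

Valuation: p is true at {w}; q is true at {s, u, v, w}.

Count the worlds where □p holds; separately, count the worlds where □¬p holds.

For □p:
s: successors {s, v}; p there: s:F, v:F. ✗
t: successors {u}; p there: u:F. ✗
u: no successors, so □p holds vacuously. ✓
v: successors {u}; p there: u:F. ✗
w: no successors, so □p holds vacuously. ✓
— 2 worlds.
For □¬p:
s: successors {s, v}; ¬p there: s:T, v:T. ✓
t: successors {u}; ¬p there: u:T. ✓
u: no successors, so □¬p holds vacuously. ✓
v: successors {u}; ¬p there: u:T. ✓
w: no successors, so □¬p holds vacuously. ✓
— 5 worlds.

2 and 5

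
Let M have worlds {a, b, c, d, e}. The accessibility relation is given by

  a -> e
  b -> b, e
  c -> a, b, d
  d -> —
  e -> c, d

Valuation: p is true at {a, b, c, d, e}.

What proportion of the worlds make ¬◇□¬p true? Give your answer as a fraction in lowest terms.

3/5

a: ◇□¬p is F. ✓
b: ◇□¬p is F. ✓
c: ◇□¬p is T. ✗
d: ◇□¬p is F. ✓
e: ◇□¬p is T. ✗
That's 3 of 5 worlds, so 3/5.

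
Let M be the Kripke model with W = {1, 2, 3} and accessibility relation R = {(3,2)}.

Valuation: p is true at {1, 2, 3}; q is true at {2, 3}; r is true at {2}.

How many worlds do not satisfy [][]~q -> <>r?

1: [][]~q is T, <>r is F. ✗
2: [][]~q is T, <>r is F. ✗
3: [][]~q is T, <>r is T. ✓
Satisfying worlds: {3}.
So [][]~q -> <>r fails at the other 2 worlds.

2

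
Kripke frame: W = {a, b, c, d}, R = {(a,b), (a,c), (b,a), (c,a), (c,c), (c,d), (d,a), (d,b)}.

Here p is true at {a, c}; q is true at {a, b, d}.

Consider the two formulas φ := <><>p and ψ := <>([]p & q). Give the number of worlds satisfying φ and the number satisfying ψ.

4 and 2

For <><>p:
a: successors {b, c}; <>p there: b:T, c:T. ✓
b: successors {a}; <>p there: a:T. ✓
c: successors {a, c, d}; <>p there: a:T, c:T, d:T. ✓
d: successors {a, b}; <>p there: a:T, b:T. ✓
— 4 worlds.
For <>([]p & q):
a: successors {b, c}; []p & q there: b:T, c:F. ✓
b: successors {a}; []p & q there: a:F. ✗
c: successors {a, c, d}; []p & q there: a:F, c:F, d:F. ✗
d: successors {a, b}; []p & q there: a:F, b:T. ✓
— 2 worlds.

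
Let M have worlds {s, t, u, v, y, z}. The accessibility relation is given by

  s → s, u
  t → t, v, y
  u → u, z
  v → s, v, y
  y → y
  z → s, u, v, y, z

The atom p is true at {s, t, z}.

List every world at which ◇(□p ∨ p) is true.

s: successors {s, u}; □p ∨ p there: s:T, u:F. ✓
t: successors {t, v, y}; □p ∨ p there: t:T, v:F, y:F. ✓
u: successors {u, z}; □p ∨ p there: u:F, z:T. ✓
v: successors {s, v, y}; □p ∨ p there: s:T, v:F, y:F. ✓
y: successors {y}; □p ∨ p there: y:F. ✗
z: successors {s, u, v, y, z}; □p ∨ p there: s:T, u:F, v:F, y:F, z:T. ✓

{s, t, u, v, z}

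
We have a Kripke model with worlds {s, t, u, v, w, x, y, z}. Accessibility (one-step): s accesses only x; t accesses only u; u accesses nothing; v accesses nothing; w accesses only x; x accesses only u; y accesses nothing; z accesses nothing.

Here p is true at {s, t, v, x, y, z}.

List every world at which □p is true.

{s, u, v, w, y, z}

s: successors {x}; p there: x:T. ✓
t: successors {u}; p there: u:F. ✗
u: no successors, so □p holds vacuously. ✓
v: no successors, so □p holds vacuously. ✓
w: successors {x}; p there: x:T. ✓
x: successors {u}; p there: u:F. ✗
y: no successors, so □p holds vacuously. ✓
z: no successors, so □p holds vacuously. ✓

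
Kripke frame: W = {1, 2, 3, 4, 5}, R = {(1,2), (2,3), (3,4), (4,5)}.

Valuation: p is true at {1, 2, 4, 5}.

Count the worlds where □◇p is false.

2

1: successors {2}; ◇p there: 2:F. ✗
2: successors {3}; ◇p there: 3:T. ✓
3: successors {4}; ◇p there: 4:T. ✓
4: successors {5}; ◇p there: 5:F. ✗
5: no successors, so □◇p holds vacuously. ✓
Satisfying worlds: {2, 3, 5}.
So □◇p fails at the other 2 worlds.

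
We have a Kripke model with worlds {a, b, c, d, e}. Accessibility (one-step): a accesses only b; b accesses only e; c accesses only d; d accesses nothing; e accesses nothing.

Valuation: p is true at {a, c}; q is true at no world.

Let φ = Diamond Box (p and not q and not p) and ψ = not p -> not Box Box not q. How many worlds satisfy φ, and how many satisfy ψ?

2 and 2

For Diamond Box (p and not q and not p):
a: successors {b}; Box (p and not q and not p) there: b:F. ✗
b: successors {e}; Box (p and not q and not p) there: e:T. ✓
c: successors {d}; Box (p and not q and not p) there: d:T. ✓
d: no successors, so Diamond Box (p and not q and not p) fails. ✗
e: no successors, so Diamond Box (p and not q and not p) fails. ✗
— 2 worlds.
For not p -> not Box Box not q:
a: not p is F, not Box Box not q is F. ✓
b: not p is T, not Box Box not q is F. ✗
c: not p is F, not Box Box not q is F. ✓
d: not p is T, not Box Box not q is F. ✗
e: not p is T, not Box Box not q is F. ✗
— 2 worlds.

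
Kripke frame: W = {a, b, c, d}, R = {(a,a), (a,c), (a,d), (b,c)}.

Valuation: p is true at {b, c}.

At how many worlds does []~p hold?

a: successors {a, c, d}; ~p there: a:T, c:F, d:T. ✗
b: successors {c}; ~p there: c:F. ✗
c: no successors, so []~p holds vacuously. ✓
d: no successors, so []~p holds vacuously. ✓
Satisfying worlds: {c, d}.

2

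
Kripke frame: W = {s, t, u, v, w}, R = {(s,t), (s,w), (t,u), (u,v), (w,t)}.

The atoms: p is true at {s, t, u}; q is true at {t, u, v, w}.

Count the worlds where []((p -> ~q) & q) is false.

s: successors {t, w}; (p -> ~q) & q there: t:F, w:T. ✗
t: successors {u}; (p -> ~q) & q there: u:F. ✗
u: successors {v}; (p -> ~q) & q there: v:T. ✓
v: no successors, so []((p -> ~q) & q) holds vacuously. ✓
w: successors {t}; (p -> ~q) & q there: t:F. ✗
Satisfying worlds: {u, v}.
So []((p -> ~q) & q) fails at the other 3 worlds.

3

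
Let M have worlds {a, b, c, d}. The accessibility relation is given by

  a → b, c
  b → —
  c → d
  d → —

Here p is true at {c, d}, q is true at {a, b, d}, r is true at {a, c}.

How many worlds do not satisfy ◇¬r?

a: successors {b, c}; ¬r there: b:T, c:F. ✓
b: no successors, so ◇¬r fails. ✗
c: successors {d}; ¬r there: d:T. ✓
d: no successors, so ◇¬r fails. ✗
Satisfying worlds: {a, c}.
So ◇¬r fails at the other 2 worlds.

2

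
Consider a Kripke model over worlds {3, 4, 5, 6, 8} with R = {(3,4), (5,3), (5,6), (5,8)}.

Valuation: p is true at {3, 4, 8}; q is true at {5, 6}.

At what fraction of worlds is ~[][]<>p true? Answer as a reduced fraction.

1/5

3: [][]<>p is T. ✗
4: [][]<>p is T. ✗
5: [][]<>p is F. ✓
6: [][]<>p is T. ✗
8: [][]<>p is T. ✗
That's 1 of 5 worlds, so 1/5.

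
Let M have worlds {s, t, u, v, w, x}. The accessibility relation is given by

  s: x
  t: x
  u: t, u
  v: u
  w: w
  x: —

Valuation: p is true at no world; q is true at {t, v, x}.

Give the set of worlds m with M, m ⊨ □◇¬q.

{v, w, x}

s: successors {x}; ◇¬q there: x:F. ✗
t: successors {x}; ◇¬q there: x:F. ✗
u: successors {t, u}; ◇¬q there: t:F, u:T. ✗
v: successors {u}; ◇¬q there: u:T. ✓
w: successors {w}; ◇¬q there: w:T. ✓
x: no successors, so □◇¬q holds vacuously. ✓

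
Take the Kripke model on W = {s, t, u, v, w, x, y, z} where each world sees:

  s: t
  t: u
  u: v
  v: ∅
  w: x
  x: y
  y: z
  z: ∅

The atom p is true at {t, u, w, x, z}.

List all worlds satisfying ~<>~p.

s: <>~p is F. ✓
t: <>~p is F. ✓
u: <>~p is T. ✗
v: <>~p is F. ✓
w: <>~p is F. ✓
x: <>~p is T. ✗
y: <>~p is F. ✓
z: <>~p is F. ✓

{s, t, v, w, y, z}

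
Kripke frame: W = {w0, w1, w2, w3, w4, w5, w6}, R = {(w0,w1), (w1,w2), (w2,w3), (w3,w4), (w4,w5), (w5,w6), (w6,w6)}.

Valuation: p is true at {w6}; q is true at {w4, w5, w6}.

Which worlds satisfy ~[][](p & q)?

w0: [][](p & q) is F. ✓
w1: [][](p & q) is F. ✓
w2: [][](p & q) is F. ✓
w3: [][](p & q) is F. ✓
w4: [][](p & q) is T. ✗
w5: [][](p & q) is T. ✗
w6: [][](p & q) is T. ✗

{w0, w1, w2, w3}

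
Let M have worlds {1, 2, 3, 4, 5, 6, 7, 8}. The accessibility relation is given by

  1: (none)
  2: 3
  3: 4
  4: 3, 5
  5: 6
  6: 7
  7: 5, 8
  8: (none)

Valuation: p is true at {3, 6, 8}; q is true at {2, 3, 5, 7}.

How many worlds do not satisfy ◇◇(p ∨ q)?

1: no successors, so ◇◇(p ∨ q) fails. ✗
2: successors {3}; ◇(p ∨ q) there: 3:F. ✗
3: successors {4}; ◇(p ∨ q) there: 4:T. ✓
4: successors {3, 5}; ◇(p ∨ q) there: 3:F, 5:T. ✓
5: successors {6}; ◇(p ∨ q) there: 6:T. ✓
6: successors {7}; ◇(p ∨ q) there: 7:T. ✓
7: successors {5, 8}; ◇(p ∨ q) there: 5:T, 8:F. ✓
8: no successors, so ◇◇(p ∨ q) fails. ✗
Satisfying worlds: {3, 4, 5, 6, 7}.
So ◇◇(p ∨ q) fails at the other 3 worlds.

3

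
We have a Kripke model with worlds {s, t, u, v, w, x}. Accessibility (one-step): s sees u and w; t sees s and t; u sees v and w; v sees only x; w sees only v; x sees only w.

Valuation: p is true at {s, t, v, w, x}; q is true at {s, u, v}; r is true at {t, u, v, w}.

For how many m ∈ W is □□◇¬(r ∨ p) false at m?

s: successors {u, w}; □◇¬(r ∨ p) there: u:F, w:F. ✗
t: successors {s, t}; □◇¬(r ∨ p) there: s:F, t:F. ✗
u: successors {v, w}; □◇¬(r ∨ p) there: v:F, w:F. ✗
v: successors {x}; □◇¬(r ∨ p) there: x:F. ✗
w: successors {v}; □◇¬(r ∨ p) there: v:F. ✗
x: successors {w}; □◇¬(r ∨ p) there: w:F. ✗
Satisfying worlds: ∅.
So □□◇¬(r ∨ p) fails at the other 6 worlds.

6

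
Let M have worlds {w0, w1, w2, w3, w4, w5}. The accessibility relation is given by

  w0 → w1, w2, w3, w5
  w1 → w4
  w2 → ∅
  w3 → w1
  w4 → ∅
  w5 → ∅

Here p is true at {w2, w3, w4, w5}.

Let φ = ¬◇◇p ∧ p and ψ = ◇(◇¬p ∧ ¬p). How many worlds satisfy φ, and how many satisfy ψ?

3 and 0

For ¬◇◇p ∧ p:
w0: ¬◇◇p is F, p is F. ✗
w1: ¬◇◇p is T, p is F. ✗
w2: ¬◇◇p is T, p is T. ✓
w3: ¬◇◇p is F, p is T. ✗
w4: ¬◇◇p is T, p is T. ✓
w5: ¬◇◇p is T, p is T. ✓
— 3 worlds.
For ◇(◇¬p ∧ ¬p):
w0: successors {w1, w2, w3, w5}; ◇¬p ∧ ¬p there: w1:F, w2:F, w3:F, w5:F. ✗
w1: successors {w4}; ◇¬p ∧ ¬p there: w4:F. ✗
w2: no successors, so ◇(◇¬p ∧ ¬p) fails. ✗
w3: successors {w1}; ◇¬p ∧ ¬p there: w1:F. ✗
w4: no successors, so ◇(◇¬p ∧ ¬p) fails. ✗
w5: no successors, so ◇(◇¬p ∧ ¬p) fails. ✗
— 0 worlds.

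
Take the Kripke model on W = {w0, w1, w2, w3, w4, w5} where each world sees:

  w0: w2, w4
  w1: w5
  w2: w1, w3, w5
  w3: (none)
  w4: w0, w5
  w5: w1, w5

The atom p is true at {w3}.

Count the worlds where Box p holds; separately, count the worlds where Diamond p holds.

1 and 1

For Box p:
w0: successors {w2, w4}; p there: w2:F, w4:F. ✗
w1: successors {w5}; p there: w5:F. ✗
w2: successors {w1, w3, w5}; p there: w1:F, w3:T, w5:F. ✗
w3: no successors, so Box p holds vacuously. ✓
w4: successors {w0, w5}; p there: w0:F, w5:F. ✗
w5: successors {w1, w5}; p there: w1:F, w5:F. ✗
— 1 world.
For Diamond p:
w0: successors {w2, w4}; p there: w2:F, w4:F. ✗
w1: successors {w5}; p there: w5:F. ✗
w2: successors {w1, w3, w5}; p there: w1:F, w3:T, w5:F. ✓
w3: no successors, so Diamond p fails. ✗
w4: successors {w0, w5}; p there: w0:F, w5:F. ✗
w5: successors {w1, w5}; p there: w1:F, w5:F. ✗
— 1 world.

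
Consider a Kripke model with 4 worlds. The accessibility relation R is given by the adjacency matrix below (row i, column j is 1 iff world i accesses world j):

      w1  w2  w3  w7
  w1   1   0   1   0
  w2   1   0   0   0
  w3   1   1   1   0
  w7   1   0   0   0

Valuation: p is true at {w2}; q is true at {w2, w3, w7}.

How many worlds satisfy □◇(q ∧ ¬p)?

w1: successors {w1, w3}; ◇(q ∧ ¬p) there: w1:T, w3:T. ✓
w2: successors {w1}; ◇(q ∧ ¬p) there: w1:T. ✓
w3: successors {w1, w2, w3}; ◇(q ∧ ¬p) there: w1:T, w2:F, w3:T. ✗
w7: successors {w1}; ◇(q ∧ ¬p) there: w1:T. ✓
Satisfying worlds: {w1, w2, w7}.

3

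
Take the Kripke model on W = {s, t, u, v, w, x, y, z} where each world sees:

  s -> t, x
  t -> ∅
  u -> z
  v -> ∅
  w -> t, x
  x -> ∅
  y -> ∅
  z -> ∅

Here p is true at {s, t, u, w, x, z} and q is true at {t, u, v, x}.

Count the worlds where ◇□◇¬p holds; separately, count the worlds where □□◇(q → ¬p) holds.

3 and 8

For ◇□◇¬p:
s: successors {t, x}; □◇¬p there: t:T, x:T. ✓
t: no successors, so ◇□◇¬p fails. ✗
u: successors {z}; □◇¬p there: z:T. ✓
v: no successors, so ◇□◇¬p fails. ✗
w: successors {t, x}; □◇¬p there: t:T, x:T. ✓
x: no successors, so ◇□◇¬p fails. ✗
y: no successors, so ◇□◇¬p fails. ✗
z: no successors, so ◇□◇¬p fails. ✗
— 3 worlds.
For □□◇(q → ¬p):
s: successors {t, x}; □◇(q → ¬p) there: t:T, x:T. ✓
t: no successors, so □□◇(q → ¬p) holds vacuously. ✓
u: successors {z}; □◇(q → ¬p) there: z:T. ✓
v: no successors, so □□◇(q → ¬p) holds vacuously. ✓
w: successors {t, x}; □◇(q → ¬p) there: t:T, x:T. ✓
x: no successors, so □□◇(q → ¬p) holds vacuously. ✓
y: no successors, so □□◇(q → ¬p) holds vacuously. ✓
z: no successors, so □□◇(q → ¬p) holds vacuously. ✓
— 8 worlds.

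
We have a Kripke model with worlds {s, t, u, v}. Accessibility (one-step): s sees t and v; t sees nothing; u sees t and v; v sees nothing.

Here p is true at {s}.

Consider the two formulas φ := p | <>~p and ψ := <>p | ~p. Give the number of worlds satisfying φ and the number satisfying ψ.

2 and 3

For p | <>~p:
s: p is T, <>~p is T. ✓
t: p is F, <>~p is F. ✗
u: p is F, <>~p is T. ✓
v: p is F, <>~p is F. ✗
— 2 worlds.
For <>p | ~p:
s: <>p is F, ~p is F. ✗
t: <>p is F, ~p is T. ✓
u: <>p is F, ~p is T. ✓
v: <>p is F, ~p is T. ✓
— 3 worlds.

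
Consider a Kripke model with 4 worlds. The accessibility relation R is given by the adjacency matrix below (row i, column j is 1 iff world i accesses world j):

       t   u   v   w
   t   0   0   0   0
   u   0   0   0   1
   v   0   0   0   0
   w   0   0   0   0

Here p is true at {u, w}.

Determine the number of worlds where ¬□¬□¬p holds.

1

t: □¬□¬p is T. ✗
u: □¬□¬p is F. ✓
v: □¬□¬p is T. ✗
w: □¬□¬p is T. ✗
Satisfying worlds: {u}.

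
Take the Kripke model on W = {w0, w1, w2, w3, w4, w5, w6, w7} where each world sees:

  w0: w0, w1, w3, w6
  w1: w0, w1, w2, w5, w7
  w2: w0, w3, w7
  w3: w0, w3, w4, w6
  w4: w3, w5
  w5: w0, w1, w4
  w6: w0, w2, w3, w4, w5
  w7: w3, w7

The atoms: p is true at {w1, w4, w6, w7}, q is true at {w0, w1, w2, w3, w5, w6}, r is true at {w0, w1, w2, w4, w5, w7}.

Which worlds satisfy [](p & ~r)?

w0: successors {w0, w1, w3, w6}; p & ~r there: w0:F, w1:F, w3:F, w6:T. ✗
w1: successors {w0, w1, w2, w5, w7}; p & ~r there: w0:F, w1:F, w2:F, w5:F, w7:F. ✗
w2: successors {w0, w3, w7}; p & ~r there: w0:F, w3:F, w7:F. ✗
w3: successors {w0, w3, w4, w6}; p & ~r there: w0:F, w3:F, w4:F, w6:T. ✗
w4: successors {w3, w5}; p & ~r there: w3:F, w5:F. ✗
w5: successors {w0, w1, w4}; p & ~r there: w0:F, w1:F, w4:F. ✗
w6: successors {w0, w2, w3, w4, w5}; p & ~r there: w0:F, w2:F, w3:F, w4:F, w5:F. ✗
w7: successors {w3, w7}; p & ~r there: w3:F, w7:F. ✗

∅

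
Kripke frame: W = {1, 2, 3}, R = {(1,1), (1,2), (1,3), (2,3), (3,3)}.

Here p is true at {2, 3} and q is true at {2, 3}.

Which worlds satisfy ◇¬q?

1: successors {1, 2, 3}; ¬q there: 1:T, 2:F, 3:F. ✓
2: successors {3}; ¬q there: 3:F. ✗
3: successors {3}; ¬q there: 3:F. ✗

{1}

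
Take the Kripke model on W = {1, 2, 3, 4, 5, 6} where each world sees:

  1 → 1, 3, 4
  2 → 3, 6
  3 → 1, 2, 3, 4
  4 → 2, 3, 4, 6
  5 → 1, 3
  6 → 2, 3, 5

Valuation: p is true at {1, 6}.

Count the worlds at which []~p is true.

1: successors {1, 3, 4}; ~p there: 1:F, 3:T, 4:T. ✗
2: successors {3, 6}; ~p there: 3:T, 6:F. ✗
3: successors {1, 2, 3, 4}; ~p there: 1:F, 2:T, 3:T, 4:T. ✗
4: successors {2, 3, 4, 6}; ~p there: 2:T, 3:T, 4:T, 6:F. ✗
5: successors {1, 3}; ~p there: 1:F, 3:T. ✗
6: successors {2, 3, 5}; ~p there: 2:T, 3:T, 5:T. ✓
Satisfying worlds: {6}.

1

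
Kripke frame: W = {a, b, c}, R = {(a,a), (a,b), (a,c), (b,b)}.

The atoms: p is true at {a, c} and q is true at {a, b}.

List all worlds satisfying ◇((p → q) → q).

{a, b}

a: successors {a, b, c}; (p → q) → q there: a:T, b:T, c:T. ✓
b: successors {b}; (p → q) → q there: b:T. ✓
c: no successors, so ◇((p → q) → q) fails. ✗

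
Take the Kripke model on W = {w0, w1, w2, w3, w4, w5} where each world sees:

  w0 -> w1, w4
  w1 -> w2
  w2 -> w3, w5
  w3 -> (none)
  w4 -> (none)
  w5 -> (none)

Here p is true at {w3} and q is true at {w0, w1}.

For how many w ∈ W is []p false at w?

3

w0: successors {w1, w4}; p there: w1:F, w4:F. ✗
w1: successors {w2}; p there: w2:F. ✗
w2: successors {w3, w5}; p there: w3:T, w5:F. ✗
w3: no successors, so []p holds vacuously. ✓
w4: no successors, so []p holds vacuously. ✓
w5: no successors, so []p holds vacuously. ✓
Satisfying worlds: {w3, w4, w5}.
So []p fails at the other 3 worlds.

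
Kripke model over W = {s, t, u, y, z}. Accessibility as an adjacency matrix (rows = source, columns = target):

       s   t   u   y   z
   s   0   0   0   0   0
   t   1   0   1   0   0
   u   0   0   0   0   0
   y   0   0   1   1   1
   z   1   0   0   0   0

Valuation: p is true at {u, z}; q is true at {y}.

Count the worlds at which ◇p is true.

2

s: no successors, so ◇p fails. ✗
t: successors {s, u}; p there: s:F, u:T. ✓
u: no successors, so ◇p fails. ✗
y: successors {u, y, z}; p there: u:T, y:F, z:T. ✓
z: successors {s}; p there: s:F. ✗
Satisfying worlds: {t, y}.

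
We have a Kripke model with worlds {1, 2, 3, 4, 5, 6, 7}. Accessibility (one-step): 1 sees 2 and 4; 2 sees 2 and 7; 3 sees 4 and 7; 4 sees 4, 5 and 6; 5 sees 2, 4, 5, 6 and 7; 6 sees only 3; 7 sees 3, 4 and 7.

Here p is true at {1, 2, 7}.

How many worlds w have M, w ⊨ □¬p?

1: successors {2, 4}; ¬p there: 2:F, 4:T. ✗
2: successors {2, 7}; ¬p there: 2:F, 7:F. ✗
3: successors {4, 7}; ¬p there: 4:T, 7:F. ✗
4: successors {4, 5, 6}; ¬p there: 4:T, 5:T, 6:T. ✓
5: successors {2, 4, 5, 6, 7}; ¬p there: 2:F, 4:T, 5:T, 6:T, 7:F. ✗
6: successors {3}; ¬p there: 3:T. ✓
7: successors {3, 4, 7}; ¬p there: 3:T, 4:T, 7:F. ✗
Satisfying worlds: {4, 6}.

2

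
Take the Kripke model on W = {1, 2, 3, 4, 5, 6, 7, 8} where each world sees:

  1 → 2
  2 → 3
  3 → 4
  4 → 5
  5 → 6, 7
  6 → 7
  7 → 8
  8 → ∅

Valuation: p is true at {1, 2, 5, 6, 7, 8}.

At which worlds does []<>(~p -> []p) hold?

{2, 3, 4, 5, 6, 8}

1: successors {2}; <>(~p -> []p) there: 2:F. ✗
2: successors {3}; <>(~p -> []p) there: 3:T. ✓
3: successors {4}; <>(~p -> []p) there: 4:T. ✓
4: successors {5}; <>(~p -> []p) there: 5:T. ✓
5: successors {6, 7}; <>(~p -> []p) there: 6:T, 7:T. ✓
6: successors {7}; <>(~p -> []p) there: 7:T. ✓
7: successors {8}; <>(~p -> []p) there: 8:F. ✗
8: no successors, so []<>(~p -> []p) holds vacuously. ✓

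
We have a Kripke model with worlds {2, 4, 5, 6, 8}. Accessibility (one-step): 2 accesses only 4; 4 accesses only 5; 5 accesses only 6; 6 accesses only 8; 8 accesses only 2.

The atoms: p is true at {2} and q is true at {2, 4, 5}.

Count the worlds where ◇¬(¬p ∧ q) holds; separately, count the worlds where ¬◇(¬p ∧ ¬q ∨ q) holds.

For ◇¬(¬p ∧ q):
2: successors {4}; ¬(¬p ∧ q) there: 4:F. ✗
4: successors {5}; ¬(¬p ∧ q) there: 5:F. ✗
5: successors {6}; ¬(¬p ∧ q) there: 6:T. ✓
6: successors {8}; ¬(¬p ∧ q) there: 8:T. ✓
8: successors {2}; ¬(¬p ∧ q) there: 2:T. ✓
— 3 worlds.
For ¬◇(¬p ∧ ¬q ∨ q):
2: ◇(¬p ∧ ¬q ∨ q) is T. ✗
4: ◇(¬p ∧ ¬q ∨ q) is T. ✗
5: ◇(¬p ∧ ¬q ∨ q) is T. ✗
6: ◇(¬p ∧ ¬q ∨ q) is T. ✗
8: ◇(¬p ∧ ¬q ∨ q) is T. ✗
— 0 worlds.

3 and 0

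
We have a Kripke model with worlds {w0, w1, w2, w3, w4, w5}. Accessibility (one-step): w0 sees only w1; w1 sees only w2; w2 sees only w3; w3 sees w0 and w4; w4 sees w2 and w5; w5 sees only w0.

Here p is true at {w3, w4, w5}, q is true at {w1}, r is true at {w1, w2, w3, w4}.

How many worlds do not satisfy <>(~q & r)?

2

w0: successors {w1}; ~q & r there: w1:F. ✗
w1: successors {w2}; ~q & r there: w2:T. ✓
w2: successors {w3}; ~q & r there: w3:T. ✓
w3: successors {w0, w4}; ~q & r there: w0:F, w4:T. ✓
w4: successors {w2, w5}; ~q & r there: w2:T, w5:F. ✓
w5: successors {w0}; ~q & r there: w0:F. ✗
Satisfying worlds: {w1, w2, w3, w4}.
So <>(~q & r) fails at the other 2 worlds.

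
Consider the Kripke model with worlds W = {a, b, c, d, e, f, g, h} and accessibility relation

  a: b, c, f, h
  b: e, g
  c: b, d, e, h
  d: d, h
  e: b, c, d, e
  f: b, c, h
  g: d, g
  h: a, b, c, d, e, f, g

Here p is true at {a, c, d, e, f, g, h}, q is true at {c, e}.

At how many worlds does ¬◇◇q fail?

7

a: ◇◇q is T. ✗
b: ◇◇q is T. ✗
c: ◇◇q is T. ✗
d: ◇◇q is T. ✗
e: ◇◇q is T. ✗
f: ◇◇q is T. ✗
g: ◇◇q is F. ✓
h: ◇◇q is T. ✗
Satisfying worlds: {g}.
So ¬◇◇q fails at the other 7 worlds.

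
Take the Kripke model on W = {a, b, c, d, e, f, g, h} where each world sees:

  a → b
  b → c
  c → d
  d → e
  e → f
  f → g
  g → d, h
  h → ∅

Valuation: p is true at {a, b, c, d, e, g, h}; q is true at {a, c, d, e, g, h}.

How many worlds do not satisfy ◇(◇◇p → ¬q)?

a: successors {b}; ◇◇p → ¬q there: b:T. ✓
b: successors {c}; ◇◇p → ¬q there: c:F. ✗
c: successors {d}; ◇◇p → ¬q there: d:T. ✓
d: successors {e}; ◇◇p → ¬q there: e:F. ✗
e: successors {f}; ◇◇p → ¬q there: f:T. ✓
f: successors {g}; ◇◇p → ¬q there: g:F. ✗
g: successors {d, h}; ◇◇p → ¬q there: d:T, h:T. ✓
h: no successors, so ◇(◇◇p → ¬q) fails. ✗
Satisfying worlds: {a, c, e, g}.
So ◇(◇◇p → ¬q) fails at the other 4 worlds.

4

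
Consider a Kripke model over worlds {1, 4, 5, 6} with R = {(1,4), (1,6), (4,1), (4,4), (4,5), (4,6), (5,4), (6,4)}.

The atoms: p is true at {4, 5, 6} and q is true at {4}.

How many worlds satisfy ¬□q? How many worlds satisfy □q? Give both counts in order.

For ¬□q:
1: □q is F. ✓
4: □q is F. ✓
5: □q is T. ✗
6: □q is T. ✗
— 2 worlds.
For □q:
1: successors {4, 6}; q there: 4:T, 6:F. ✗
4: successors {1, 4, 5, 6}; q there: 1:F, 4:T, 5:F, 6:F. ✗
5: successors {4}; q there: 4:T. ✓
6: successors {4}; q there: 4:T. ✓
— 2 worlds.

2 and 2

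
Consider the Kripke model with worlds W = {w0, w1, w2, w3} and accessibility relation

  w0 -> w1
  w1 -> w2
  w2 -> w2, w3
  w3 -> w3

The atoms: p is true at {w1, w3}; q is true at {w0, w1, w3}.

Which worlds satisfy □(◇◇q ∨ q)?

{w0, w1, w2, w3}

w0: successors {w1}; ◇◇q ∨ q there: w1:T. ✓
w1: successors {w2}; ◇◇q ∨ q there: w2:T. ✓
w2: successors {w2, w3}; ◇◇q ∨ q there: w2:T, w3:T. ✓
w3: successors {w3}; ◇◇q ∨ q there: w3:T. ✓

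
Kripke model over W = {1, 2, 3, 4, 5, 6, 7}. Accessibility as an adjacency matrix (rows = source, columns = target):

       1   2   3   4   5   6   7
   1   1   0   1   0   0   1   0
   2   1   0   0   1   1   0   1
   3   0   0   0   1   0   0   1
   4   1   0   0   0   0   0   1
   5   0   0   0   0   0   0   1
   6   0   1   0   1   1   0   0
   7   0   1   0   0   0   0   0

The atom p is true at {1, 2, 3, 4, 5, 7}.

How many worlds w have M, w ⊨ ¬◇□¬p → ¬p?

1: ¬◇□¬p is T, ¬p is F. ✗
2: ¬◇□¬p is T, ¬p is F. ✗
3: ¬◇□¬p is T, ¬p is F. ✗
4: ¬◇□¬p is T, ¬p is F. ✗
5: ¬◇□¬p is T, ¬p is F. ✗
6: ¬◇□¬p is T, ¬p is T. ✓
7: ¬◇□¬p is T, ¬p is F. ✗
Satisfying worlds: {6}.

1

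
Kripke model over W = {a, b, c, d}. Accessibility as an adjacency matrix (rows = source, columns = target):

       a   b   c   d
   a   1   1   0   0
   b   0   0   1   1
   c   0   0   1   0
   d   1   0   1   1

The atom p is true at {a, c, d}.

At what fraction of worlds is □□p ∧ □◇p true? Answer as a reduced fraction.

1/2

a: □□p is F, □◇p is T. ✗
b: □□p is T, □◇p is T. ✓
c: □□p is T, □◇p is T. ✓
d: □□p is F, □◇p is T. ✗
That's 2 of 4 worlds, so 2/4 = 1/2.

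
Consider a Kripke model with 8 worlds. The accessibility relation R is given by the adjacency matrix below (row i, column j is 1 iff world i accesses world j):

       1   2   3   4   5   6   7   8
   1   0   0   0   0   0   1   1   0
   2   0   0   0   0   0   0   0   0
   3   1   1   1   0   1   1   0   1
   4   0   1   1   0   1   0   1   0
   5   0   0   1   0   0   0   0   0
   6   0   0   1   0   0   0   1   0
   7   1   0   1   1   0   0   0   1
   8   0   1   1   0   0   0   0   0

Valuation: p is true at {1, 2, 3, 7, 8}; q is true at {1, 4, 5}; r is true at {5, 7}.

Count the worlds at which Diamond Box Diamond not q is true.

6

1: successors {6, 7}; Box Diamond not q there: 6:T, 7:T. ✓
2: no successors, so Diamond Box Diamond not q fails. ✗
3: successors {1, 2, 3, 5, 6, 8}; Box Diamond not q there: 1:T, 2:T, 3:F, 5:T, 6:T, 8:F. ✓
4: successors {2, 3, 5, 7}; Box Diamond not q there: 2:T, 3:F, 5:T, 7:T. ✓
5: successors {3}; Box Diamond not q there: 3:F. ✗
6: successors {3, 7}; Box Diamond not q there: 3:F, 7:T. ✓
7: successors {1, 3, 4, 8}; Box Diamond not q there: 1:T, 3:F, 4:F, 8:F. ✓
8: successors {2, 3}; Box Diamond not q there: 2:T, 3:F. ✓
Satisfying worlds: {1, 3, 4, 6, 7, 8}.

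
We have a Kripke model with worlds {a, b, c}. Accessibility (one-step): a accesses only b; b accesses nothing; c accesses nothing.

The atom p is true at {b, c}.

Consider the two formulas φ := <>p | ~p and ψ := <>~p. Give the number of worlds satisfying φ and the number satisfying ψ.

1 and 0

For <>p | ~p:
a: <>p is T, ~p is T. ✓
b: <>p is F, ~p is F. ✗
c: <>p is F, ~p is F. ✗
— 1 world.
For <>~p:
a: successors {b}; ~p there: b:F. ✗
b: no successors, so <>~p fails. ✗
c: no successors, so <>~p fails. ✗
— 0 worlds.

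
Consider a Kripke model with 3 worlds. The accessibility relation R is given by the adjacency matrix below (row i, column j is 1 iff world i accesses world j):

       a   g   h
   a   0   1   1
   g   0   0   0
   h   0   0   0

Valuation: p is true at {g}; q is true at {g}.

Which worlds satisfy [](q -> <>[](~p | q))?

{g, h}

a: successors {g, h}; q -> <>[](~p | q) there: g:F, h:T. ✗
g: no successors, so [](q -> <>[](~p | q)) holds vacuously. ✓
h: no successors, so [](q -> <>[](~p | q)) holds vacuously. ✓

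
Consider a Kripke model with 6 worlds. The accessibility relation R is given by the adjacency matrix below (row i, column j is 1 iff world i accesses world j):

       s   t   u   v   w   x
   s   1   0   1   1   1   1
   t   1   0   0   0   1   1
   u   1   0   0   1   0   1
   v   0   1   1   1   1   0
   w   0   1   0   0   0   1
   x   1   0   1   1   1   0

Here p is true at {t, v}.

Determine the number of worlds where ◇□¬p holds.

2

s: successors {s, u, v, w, x}; □¬p there: s:F, u:F, v:F, w:F, x:F. ✗
t: successors {s, w, x}; □¬p there: s:F, w:F, x:F. ✗
u: successors {s, v, x}; □¬p there: s:F, v:F, x:F. ✗
v: successors {t, u, v, w}; □¬p there: t:T, u:F, v:F, w:F. ✓
w: successors {t, x}; □¬p there: t:T, x:F. ✓
x: successors {s, u, v, w}; □¬p there: s:F, u:F, v:F, w:F. ✗
Satisfying worlds: {v, w}.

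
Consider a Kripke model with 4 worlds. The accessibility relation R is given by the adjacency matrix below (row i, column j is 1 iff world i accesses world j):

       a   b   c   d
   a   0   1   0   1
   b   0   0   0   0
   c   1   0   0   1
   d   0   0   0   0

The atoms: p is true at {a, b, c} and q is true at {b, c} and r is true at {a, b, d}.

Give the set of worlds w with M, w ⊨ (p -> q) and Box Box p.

a: p -> q is F, Box Box p is T. ✗
b: p -> q is T, Box Box p is T. ✓
c: p -> q is T, Box Box p is F. ✗
d: p -> q is T, Box Box p is T. ✓

{b, d}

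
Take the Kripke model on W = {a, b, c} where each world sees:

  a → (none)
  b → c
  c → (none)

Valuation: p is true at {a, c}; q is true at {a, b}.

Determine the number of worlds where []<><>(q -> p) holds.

a: no successors, so []<><>(q -> p) holds vacuously. ✓
b: successors {c}; <><>(q -> p) there: c:F. ✗
c: no successors, so []<><>(q -> p) holds vacuously. ✓
Satisfying worlds: {a, c}.

2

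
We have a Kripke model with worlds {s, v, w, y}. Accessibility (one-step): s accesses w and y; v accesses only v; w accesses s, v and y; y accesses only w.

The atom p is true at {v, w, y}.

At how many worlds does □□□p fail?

s: successors {w, y}; □□p there: w:T, y:F. ✗
v: successors {v}; □□p there: v:T. ✓
w: successors {s, v, y}; □□p there: s:F, v:T, y:F. ✗
y: successors {w}; □□p there: w:T. ✓
Satisfying worlds: {v, y}.
So □□□p fails at the other 2 worlds.

2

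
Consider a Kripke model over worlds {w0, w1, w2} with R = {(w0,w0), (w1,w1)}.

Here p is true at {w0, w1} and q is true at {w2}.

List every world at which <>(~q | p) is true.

w0: successors {w0}; ~q | p there: w0:T. ✓
w1: successors {w1}; ~q | p there: w1:T. ✓
w2: no successors, so <>(~q | p) fails. ✗

{w0, w1}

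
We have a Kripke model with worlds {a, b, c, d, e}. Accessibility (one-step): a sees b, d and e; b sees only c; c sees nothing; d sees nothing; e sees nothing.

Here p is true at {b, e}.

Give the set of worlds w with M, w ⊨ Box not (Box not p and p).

{b, c, d, e}

a: successors {b, d, e}; not (Box not p and p) there: b:F, d:T, e:F. ✗
b: successors {c}; not (Box not p and p) there: c:T. ✓
c: no successors, so Box not (Box not p and p) holds vacuously. ✓
d: no successors, so Box not (Box not p and p) holds vacuously. ✓
e: no successors, so Box not (Box not p and p) holds vacuously. ✓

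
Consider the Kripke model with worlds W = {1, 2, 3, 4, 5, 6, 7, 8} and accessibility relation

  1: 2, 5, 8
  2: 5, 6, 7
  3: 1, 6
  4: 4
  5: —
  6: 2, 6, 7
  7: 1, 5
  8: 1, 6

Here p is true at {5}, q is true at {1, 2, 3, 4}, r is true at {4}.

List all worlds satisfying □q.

1: successors {2, 5, 8}; q there: 2:T, 5:F, 8:F. ✗
2: successors {5, 6, 7}; q there: 5:F, 6:F, 7:F. ✗
3: successors {1, 6}; q there: 1:T, 6:F. ✗
4: successors {4}; q there: 4:T. ✓
5: no successors, so □q holds vacuously. ✓
6: successors {2, 6, 7}; q there: 2:T, 6:F, 7:F. ✗
7: successors {1, 5}; q there: 1:T, 5:F. ✗
8: successors {1, 6}; q there: 1:T, 6:F. ✗

{4, 5}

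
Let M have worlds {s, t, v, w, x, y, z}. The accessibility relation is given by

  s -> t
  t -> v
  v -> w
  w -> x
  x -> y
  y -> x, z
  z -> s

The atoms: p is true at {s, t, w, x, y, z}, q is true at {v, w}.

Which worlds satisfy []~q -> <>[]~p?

s: []~q is T, <>[]~p is T. ✓
t: []~q is F, <>[]~p is F. ✓
v: []~q is F, <>[]~p is F. ✓
w: []~q is T, <>[]~p is F. ✗
x: []~q is T, <>[]~p is F. ✗
y: []~q is T, <>[]~p is F. ✗
z: []~q is T, <>[]~p is F. ✗

{s, t, v}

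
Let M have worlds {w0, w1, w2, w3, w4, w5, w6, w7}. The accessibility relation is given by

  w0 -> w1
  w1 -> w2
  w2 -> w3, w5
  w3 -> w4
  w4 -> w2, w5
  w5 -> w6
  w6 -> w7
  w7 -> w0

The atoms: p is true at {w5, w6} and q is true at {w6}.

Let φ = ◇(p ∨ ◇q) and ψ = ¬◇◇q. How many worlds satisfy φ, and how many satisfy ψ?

3 and 6

For ◇(p ∨ ◇q):
w0: successors {w1}; p ∨ ◇q there: w1:F. ✗
w1: successors {w2}; p ∨ ◇q there: w2:F. ✗
w2: successors {w3, w5}; p ∨ ◇q there: w3:F, w5:T. ✓
w3: successors {w4}; p ∨ ◇q there: w4:F. ✗
w4: successors {w2, w5}; p ∨ ◇q there: w2:F, w5:T. ✓
w5: successors {w6}; p ∨ ◇q there: w6:T. ✓
w6: successors {w7}; p ∨ ◇q there: w7:F. ✗
w7: successors {w0}; p ∨ ◇q there: w0:F. ✗
— 3 worlds.
For ¬◇◇q:
w0: ◇◇q is F. ✓
w1: ◇◇q is F. ✓
w2: ◇◇q is T. ✗
w3: ◇◇q is F. ✓
w4: ◇◇q is T. ✗
w5: ◇◇q is F. ✓
w6: ◇◇q is F. ✓
w7: ◇◇q is F. ✓
— 6 worlds.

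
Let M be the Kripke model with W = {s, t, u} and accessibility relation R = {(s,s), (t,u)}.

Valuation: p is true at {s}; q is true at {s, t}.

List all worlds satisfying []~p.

s: successors {s}; ~p there: s:F. ✗
t: successors {u}; ~p there: u:T. ✓
u: no successors, so []~p holds vacuously. ✓

{t, u}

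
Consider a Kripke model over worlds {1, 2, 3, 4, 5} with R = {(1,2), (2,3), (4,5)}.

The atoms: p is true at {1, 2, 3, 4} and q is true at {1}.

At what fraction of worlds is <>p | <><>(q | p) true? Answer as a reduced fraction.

1: <>p is T, <><>(q | p) is T. ✓
2: <>p is T, <><>(q | p) is F. ✓
3: <>p is F, <><>(q | p) is F. ✗
4: <>p is F, <><>(q | p) is F. ✗
5: <>p is F, <><>(q | p) is F. ✗
That's 2 of 5 worlds, so 2/5.

2/5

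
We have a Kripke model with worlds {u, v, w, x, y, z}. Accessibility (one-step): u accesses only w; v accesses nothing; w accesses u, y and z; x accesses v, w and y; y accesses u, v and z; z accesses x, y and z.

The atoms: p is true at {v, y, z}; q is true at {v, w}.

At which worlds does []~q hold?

{v, w, z}

u: successors {w}; ~q there: w:F. ✗
v: no successors, so []~q holds vacuously. ✓
w: successors {u, y, z}; ~q there: u:T, y:T, z:T. ✓
x: successors {v, w, y}; ~q there: v:F, w:F, y:T. ✗
y: successors {u, v, z}; ~q there: u:T, v:F, z:T. ✗
z: successors {x, y, z}; ~q there: x:T, y:T, z:T. ✓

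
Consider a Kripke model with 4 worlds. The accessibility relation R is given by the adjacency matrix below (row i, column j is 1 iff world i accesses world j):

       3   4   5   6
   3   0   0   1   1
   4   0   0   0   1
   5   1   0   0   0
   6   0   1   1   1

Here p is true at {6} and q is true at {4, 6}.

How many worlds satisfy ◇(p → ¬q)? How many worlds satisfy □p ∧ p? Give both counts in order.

For ◇(p → ¬q):
3: successors {5, 6}; p → ¬q there: 5:T, 6:F. ✓
4: successors {6}; p → ¬q there: 6:F. ✗
5: successors {3}; p → ¬q there: 3:T. ✓
6: successors {4, 5, 6}; p → ¬q there: 4:T, 5:T, 6:F. ✓
— 3 worlds.
For □p ∧ p:
3: □p is F, p is F. ✗
4: □p is T, p is F. ✗
5: □p is F, p is F. ✗
6: □p is F, p is T. ✗
— 0 worlds.

3 and 0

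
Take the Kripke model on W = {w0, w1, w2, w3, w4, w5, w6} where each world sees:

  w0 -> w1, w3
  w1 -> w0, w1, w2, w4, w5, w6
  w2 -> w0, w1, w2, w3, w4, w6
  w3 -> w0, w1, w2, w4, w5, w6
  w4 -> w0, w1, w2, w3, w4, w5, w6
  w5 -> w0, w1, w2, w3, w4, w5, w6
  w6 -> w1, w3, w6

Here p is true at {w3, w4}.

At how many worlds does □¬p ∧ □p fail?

w0: □¬p is F, □p is F. ✗
w1: □¬p is F, □p is F. ✗
w2: □¬p is F, □p is F. ✗
w3: □¬p is F, □p is F. ✗
w4: □¬p is F, □p is F. ✗
w5: □¬p is F, □p is F. ✗
w6: □¬p is F, □p is F. ✗
Satisfying worlds: ∅.
So □¬p ∧ □p fails at the other 7 worlds.

7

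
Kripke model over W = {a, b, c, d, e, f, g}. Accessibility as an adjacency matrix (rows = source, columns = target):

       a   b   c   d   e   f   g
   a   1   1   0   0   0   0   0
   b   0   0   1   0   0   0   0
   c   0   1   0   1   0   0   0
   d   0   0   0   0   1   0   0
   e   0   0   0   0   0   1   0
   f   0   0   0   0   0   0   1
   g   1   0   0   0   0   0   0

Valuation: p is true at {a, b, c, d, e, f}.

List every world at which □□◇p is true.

a: successors {a, b}; □◇p there: a:T, b:T. ✓
b: successors {c}; □◇p there: c:T. ✓
c: successors {b, d}; □◇p there: b:T, d:T. ✓
d: successors {e}; □◇p there: e:F. ✗
e: successors {f}; □◇p there: f:T. ✓
f: successors {g}; □◇p there: g:T. ✓
g: successors {a}; □◇p there: a:T. ✓

{a, b, c, e, f, g}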